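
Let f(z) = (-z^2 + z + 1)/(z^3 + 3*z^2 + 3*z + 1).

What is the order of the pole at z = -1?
Factor the denominator:
  z^3 + 3*z^2 + 3*z + 1 = (z + 1)^3

The numerator P(z) = -z^2 + z + 1 has P(-1) = -1 ≠ 0, so no factor of (z + 1) cancels.
Near z = -1 we can therefore write f(z) = g(z)/(z + 1)^3 with g analytic at -1 and g(-1) ≠ 0 (g is just the numerator).

Hence z = -1 is a pole of order 3.

Final answer: 3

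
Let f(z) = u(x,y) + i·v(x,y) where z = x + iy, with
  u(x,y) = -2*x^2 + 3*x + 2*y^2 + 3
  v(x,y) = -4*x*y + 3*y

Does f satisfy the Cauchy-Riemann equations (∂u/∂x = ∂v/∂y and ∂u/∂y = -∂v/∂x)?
∂u/∂x = 3 - 4*x
∂v/∂y = 3 - 4*x
∂u/∂y = 4*y
∂v/∂x = -4*y
∂u/∂x = ∂v/∂y and ∂u/∂y = -∂v/∂x hold identically; f is analytic.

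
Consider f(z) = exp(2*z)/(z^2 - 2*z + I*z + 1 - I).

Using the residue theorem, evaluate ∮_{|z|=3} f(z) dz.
By the residue theorem, ∮_C f(z) dz = 2πi · (sum of the residues of f at the poles inside |z| = 3).

The denominator factors as (z - 1)*(z - 1 + I), so the singularities of f are simple poles at z = 1, z = 1 - I.
  |1|² = 1 < 9 = 3², so this pole is inside the contour.
  |1 - I|² = 2 < 9 = 3², so this pole is inside the contour.

With P(z) = exp(2*z) and Q(z) = z^2 - 2*z + I*z + 1 - I, each pole is simple, so Res(f, z₀) = P(z₀)/Q'(z₀) with Q'(z) = 2*z - 2 + I.
  Res(f, 1) = P(1)/Q'(1) = (exp(2))/(I) = -I*exp(2)
  Res(f, 1 - I) = P(1 - I)/Q'(1 - I) = (exp(2 - 2*I))/(-I) = I*exp(2 - 2*I)

Sum of residues inside C: -I*exp(2) + I*exp(2 - 2*I)
∮_C f(z) dz = 2πi · (-I*exp(2) + I*exp(2 - 2*I)) = 2*pi*exp(2) - 2*pi*exp(2 - 2*I)

Final answer: 2*pi*exp(2) - 2*pi*exp(2 - 2*I)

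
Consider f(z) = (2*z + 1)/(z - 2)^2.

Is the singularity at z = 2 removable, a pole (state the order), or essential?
Write f(z) = g(z)/(z - 2)^2 with g(z) = 2*z + 1.
g is entire and g(2) = 5 ≠ 0, so no factor of (z - 2) cancels: the Laurent expansion of f about z = 2 starts at the power -2, i.e. lim_{z→z₀} (z - z₀)^2 f(z) = 5 is finite and nonzero.
So z = 2 is a pole of order 2.

Final answer: pole of order 2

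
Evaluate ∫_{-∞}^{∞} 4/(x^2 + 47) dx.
Let f(z) = 4/(z^2 + 47). The denominator has no real zeros and deg Q - deg P = 2 ≥ 2, so the integral of f over the upper semicircle |z| = R tends to 0 as R → ∞. Closing the contour in the upper half-plane,
  ∫_{-∞}^{∞} f(x) dx = 2πi · Σ Res(f, z_k)  over the poles with Im z_k > 0.

Zeros of the denominator: z^2 + 47 = 0 gives z = ±sqrt(47)*I.
Upper half-plane: z = sqrt(47)*I (simple).

Each pole is a simple zero of Q(z) = z^2 + 47, so Res(f, z₀) = P(z₀)/Q'(z₀) with P(z) = 4, Q'(z) = 2*z:
  Res(f, sqrt(47)*I) = (4)/(2*sqrt(47)*I) = -2*sqrt(47)*I/47

∫_{-∞}^{∞} f(x) dx = 2πi · (-2*sqrt(47)*I/47) = 4*sqrt(47)*pi/47

Final answer: 4*sqrt(47)*pi/47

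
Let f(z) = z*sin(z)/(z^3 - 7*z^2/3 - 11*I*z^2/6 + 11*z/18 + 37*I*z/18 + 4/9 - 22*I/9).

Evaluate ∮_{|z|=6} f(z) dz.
By the residue theorem, ∮_C f(z) dz = 2πi · (sum of the residues of f at the poles inside |z| = 6).

The denominator factors as (z - 2 - 3*I/2)*(z - 2/3 + 2*I/3)*(z + 1/3 - I), so the singularities of f are simple poles at z = 2 + 3*I/2, z = 2/3 - 2*I/3, z = -1/3 + I.
  |2 + 3*I/2|² = 25/4 < 36 = 6², so this pole is inside the contour.
  |2/3 - 2*I/3|² = 8/9 < 36 = 6², so this pole is inside the contour.
  |-1/3 + I|² = 10/9 < 36 = 6², so this pole is inside the contour.

With P(z) = z*sin(z) and Q(z) = z^3 - 7*z^2/3 - 11*I*z^2/6 + 11*z/18 + 37*I*z/18 + 4/9 - 22*I/9, each pole is simple, so Res(f, z₀) = P(z₀)/Q'(z₀) with Q'(z) = 3*z^2 - 14*z/3 - 11*I*z/3 + 11/18 + 37*I/18.
  Res(f, 2 + 3*I/2) = P(2 + 3*I/2)/Q'(2 + 3*I/2) = ((2 + 3*I/2)*sin(2 + 3*I/2))/(73/36 + 103*I/18) = (3276/9553 - 2178*I/9553)*sin(2 + 3*I/2)
  Res(f, 2/3 - 2*I/3) = P(2/3 - 2*I/3)/Q'(2/3 - 2*I/3) = ((2/3 - 2*I/3)*sin(2/3 - 2*I/3))/(-89/18 + I/18) = (-540/3961 + 528*I/3961)*sin(2/3 - 2*I/3)
  Res(f, -1/3 + I) = P(-1/3 + I)/Q'(-1/3 + I) = ((1/3 - I)*sin(1/3 - I))/(19/6 - 61*I/18) = (144/697 - 66*I/697)*sin(1/3 - I)

Sum of residues inside C: (3276/9553 - 2178*I/9553)*sin(2 + 3*I/2) + (144/697 - 66*I/697)*sin(1/3 - I) + (-540/3961 + 528*I/3961)*sin(2/3 - 2*I/3)
∮_C f(z) dz = 2πi · ((3276/9553 - 2178*I/9553)*sin(2 + 3*I/2) + (144/697 - 66*I/697)*sin(1/3 - I) + (-540/3961 + 528*I/3961)*sin(2/3 - 2*I/3)) = pi*(-1056/3961 - 1080*I/3961)*sin(2/3 - 2*I/3) + pi*(132/697 + 288*I/697)*sin(1/3 - I) + pi*(4356/9553 + 6552*I/9553)*sin(2 + 3*I/2)

Final answer: pi*(-1056/3961 - 1080*I/3961)*sin(2/3 - 2*I/3) + pi*(132/697 + 288*I/697)*sin(1/3 - I) + pi*(4356/9553 + 6552*I/9553)*sin(2 + 3*I/2)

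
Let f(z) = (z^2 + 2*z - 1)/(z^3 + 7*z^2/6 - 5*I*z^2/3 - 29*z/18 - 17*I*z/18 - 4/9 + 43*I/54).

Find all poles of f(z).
The singularities of f are the zeros of the denominator. Factoring,
  z^3 + 7*z^2/6 - 5*I*z^2/3 - 29*z/18 - 17*I*z/18 - 4/9 + 43*I/54 = (z + 1/3 - 2*I/3)*(z + 3/2 - 2*I/3)*(z - 2/3 - I/3)
so the candidates are z = -1/3 + 2*I/3, z = -3/2 + 2*I/3, z = 2/3 + I/3.

Check the numerator P(z) = z^2 + 2*z - 1 at each one:
  P(-1/3 + 2*I/3) = -2 + 8*I/9 ≠ 0, so z = -1/3 + 2*I/3 is a (simple) pole.
  P(-3/2 + 2*I/3) = -79/36 - 2*I/3 ≠ 0, so z = -3/2 + 2*I/3 is a (simple) pole.
  P(2/3 + I/3) = 2/3 + 10*I/9 ≠ 0, so z = 2/3 + I/3 is a (simple) pole.

Poles of f: {-3/2 + 2*I/3, -1/3 + 2*I/3, 2/3 + I/3}

Final answer: {-3/2 + 2*I/3, -1/3 + 2*I/3, 2/3 + I/3}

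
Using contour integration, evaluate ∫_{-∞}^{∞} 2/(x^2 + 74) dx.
Let f(z) = 2/(z^2 + 74). The denominator has no real zeros and deg Q - deg P = 2 ≥ 2, so the integral of f over the upper semicircle |z| = R tends to 0 as R → ∞. Closing the contour in the upper half-plane,
  ∫_{-∞}^{∞} f(x) dx = 2πi · Σ Res(f, z_k)  over the poles with Im z_k > 0.

Zeros of the denominator: z^2 + 74 = 0 gives z = ±sqrt(74)*I.
Upper half-plane: z = sqrt(74)*I (simple).

Each pole is a simple zero of Q(z) = z^2 + 74, so Res(f, z₀) = P(z₀)/Q'(z₀) with P(z) = 2, Q'(z) = 2*z:
  Res(f, sqrt(74)*I) = (2)/(2*sqrt(74)*I) = -sqrt(74)*I/74

∫_{-∞}^{∞} f(x) dx = 2πi · (-sqrt(74)*I/74) = sqrt(74)*pi/37

Final answer: sqrt(74)*pi/37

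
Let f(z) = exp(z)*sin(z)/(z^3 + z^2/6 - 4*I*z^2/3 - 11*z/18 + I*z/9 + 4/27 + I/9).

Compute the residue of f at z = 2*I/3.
Write f(z) = P(z)/Q(z) with P(z) = exp(z)*sin(z) and Q(z) = z^3 + z^2/6 - 4*I*z^2/3 - 11*z/18 + I*z/9 + 4/27 + I/9.
The denominator factors as Q(z) = (z - 2*I/3)*(z + 1/2 - 2*I/3)*(z - 1/3), so z = 2*I/3 is a simple zero of Q and P is analytic there; z = 2*I/3 is therefore a simple pole and
  Res(f, z₀) = P(z₀)/Q'(z₀).

Q'(z) = 3*z^2 + z/3 - 8*I*z/3 - 11/18 + I/9, so Q'(2*I/3) = -1/6 + I/3.
P(2*I/3) = I*exp(2*I/3)*sinh(2/3).

Res(f, 2*I/3) = (I*exp(2*I/3)*sinh(2/3))/(-1/6 + I/3) = (12/5 - 6*I/5)*exp(2*I/3)*sinh(2/3)

Final answer: (12/5 - 6*I/5)*exp(2*I/3)*sinh(2/3)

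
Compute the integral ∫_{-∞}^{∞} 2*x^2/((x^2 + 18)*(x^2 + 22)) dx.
Let f(z) = 2*z^2/((z^2 + 18)*(z^2 + 22)). The denominator has no real zeros and deg Q - deg P = 2 ≥ 2, so the integral of f over the upper semicircle |z| = R tends to 0 as R → ∞. Closing the contour in the upper half-plane,
  ∫_{-∞}^{∞} f(x) dx = 2πi · Σ Res(f, z_k)  over the poles with Im z_k > 0.

Zeros of the denominator: z^2 + 18 = 0 gives z = ±3*sqrt(2)*I; z^2 + 22 = 0 gives z = ±sqrt(22)*I.
Upper half-plane: z = 3*sqrt(2)*I, z = sqrt(22)*I (simple).

Each pole is a simple zero of Q(z) = z^4 + 40*z^2 + 396, so Res(f, z₀) = P(z₀)/Q'(z₀) with P(z) = 2*z^2, Q'(z) = 4*z^3 + 80*z:
  Res(f, 3*sqrt(2)*I) = (-36)/(24*sqrt(2)*I) = 3*sqrt(2)*I/4
  Res(f, sqrt(22)*I) = (-44)/(-8*sqrt(22)*I) = -sqrt(22)*I/4

Sum of residues: I*(-sqrt(22) + 3*sqrt(2))/4
∫_{-∞}^{∞} f(x) dx = 2πi · (I*(-sqrt(22) + 3*sqrt(2))/4) = pi*(-3*sqrt(2) + sqrt(22))/2

Final answer: pi*(-3*sqrt(2) + sqrt(22))/2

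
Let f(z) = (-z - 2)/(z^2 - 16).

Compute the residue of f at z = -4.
Write f(z) = P(z)/Q(z) with P(z) = -z - 2 and Q(z) = z^2 - 16.
The denominator factors as Q(z) = (z + 4)*(z - 4), so z = -4 is a simple zero of Q and P is analytic there; z = -4 is therefore a simple pole and
  Res(f, z₀) = P(z₀)/Q'(z₀).

Q'(z) = 2*z, so Q'(-4) = -8.
P(-4) = 2.

Res(f, -4) = (2)/(-8) = -1/4

Final answer: -1/4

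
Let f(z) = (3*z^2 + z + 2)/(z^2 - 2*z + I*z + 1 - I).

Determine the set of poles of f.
The singularities of f are the zeros of the denominator. Factoring,
  z^2 - 2*z + I*z + 1 - I = (z - 1 + I)*(z - 1)
so the candidates are z = 1 - I, z = 1.

Check the numerator P(z) = 3*z^2 + z + 2 at each one:
  P(1 - I) = 3 - 7*I ≠ 0, so z = 1 - I is a (simple) pole.
  P(1) = 6 ≠ 0, so z = 1 is a (simple) pole.

Poles of f: {1 - I, 1}

Final answer: {1 - I, 1}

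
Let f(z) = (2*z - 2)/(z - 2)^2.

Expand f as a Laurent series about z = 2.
Put w = z - (2), i.e. z = w + 2. The denominator is w^2, so it suffices to rewrite the numerator in powers of w.

P(z) = 2*z - 2
P(w + 2) = 2 + 2*w

Dividing each term by w^2:
  f = 2/w^2 + 2/w

Substituting back w = z - 2:
  f(z) = 2/(z - 2)^2 + 2/(z - 2)

The series is finite because the numerator is a polynomial; the negative powers form the principal part, and the coefficient of 1/(z - 2) gives Res(f, 2) = 2.

Final answer: 2/(z - 2)^2 + 2/(z - 2)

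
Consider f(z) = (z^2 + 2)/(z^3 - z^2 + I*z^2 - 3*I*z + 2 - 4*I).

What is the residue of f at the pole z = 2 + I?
59/130 - 43*I/130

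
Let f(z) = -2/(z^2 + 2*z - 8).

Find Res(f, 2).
Write f(z) = P(z)/Q(z) with P(z) = -2 and Q(z) = z^2 + 2*z - 8.
The denominator factors as Q(z) = (z + 4)*(z - 2), so z = 2 is a simple zero of Q and P is analytic there; z = 2 is therefore a simple pole and
  Res(f, z₀) = P(z₀)/Q'(z₀).

Q'(z) = 2*z + 2, so Q'(2) = 6.
P(2) = -2.

Res(f, 2) = (-2)/(6) = -1/3

Final answer: -1/3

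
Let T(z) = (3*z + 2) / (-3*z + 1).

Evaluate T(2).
Substitute z = 2:
  numerator:   3*(2) + 2 = 8
  denominator: -3*(2) + 1 = -5
T(2) = (8)/(-5) = -8/5

Final answer: -8/5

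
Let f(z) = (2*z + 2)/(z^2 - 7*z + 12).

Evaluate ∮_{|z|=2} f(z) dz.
By the residue theorem, ∮_C f(z) dz = 2πi · (sum of the residues of f at the poles inside |z| = 2).

The denominator factors as (z - 4)*(z - 3), so the singularities of f are simple poles at z = 4, z = 3.
  |4|² = 16 > 4 = 2², so this pole is outside the contour.
  |3|² = 9 > 4 = 2², so this pole is outside the contour.

No pole lies inside the contour, so f is analytic on and inside C and the integral is 0 (Cauchy's theorem).

Final answer: 0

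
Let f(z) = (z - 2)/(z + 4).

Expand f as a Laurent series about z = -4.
-6/(z + 4) + 1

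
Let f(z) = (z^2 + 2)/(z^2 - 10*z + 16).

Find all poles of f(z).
The singularities of f are the zeros of the denominator. Factoring,
  z^2 - 10*z + 16 = (z - 8)*(z - 2)
so the candidates are z = 8, z = 2.

Check the numerator P(z) = z^2 + 2 at each one:
  P(8) = 66 ≠ 0, so z = 8 is a (simple) pole.
  P(2) = 6 ≠ 0, so z = 2 is a (simple) pole.

Poles of f: {2, 8}

Final answer: {2, 8}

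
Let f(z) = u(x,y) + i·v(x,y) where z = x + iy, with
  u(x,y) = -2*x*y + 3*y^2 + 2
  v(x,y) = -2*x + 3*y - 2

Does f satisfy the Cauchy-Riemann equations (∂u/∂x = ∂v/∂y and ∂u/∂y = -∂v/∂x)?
∂u/∂x = -2*y
∂v/∂y = 3
∂u/∂y = -2*x + 6*y
∂v/∂x = -2
∂u/∂x ≠ ∂v/∂y and ∂u/∂y ≠ -∂v/∂x; the Cauchy-Riemann equations are not satisfied, so f is not analytic.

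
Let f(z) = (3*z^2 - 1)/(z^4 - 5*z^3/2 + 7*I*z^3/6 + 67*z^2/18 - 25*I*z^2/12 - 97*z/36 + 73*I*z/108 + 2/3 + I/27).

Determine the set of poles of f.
The singularities of f are the zeros of the denominator. Factoring,
  z^4 - 5*z^3/2 + 7*I*z^3/6 + 67*z^2/18 - 25*I*z^2/12 - 97*z/36 + 73*I*z/108 + 2/3 + I/27 = (z - 1/2)*(z - 1 - I/3)*(z - 1/3 - I/2)*(z - 2/3 + 2*I)
so the candidates are z = 1/2, z = 1 + I/3, z = 1/3 + I/2, z = 2/3 - 2*I.

Check the numerator P(z) = 3*z^2 - 1 at each one:
  P(1/2) = -1/4 ≠ 0, so z = 1/2 is a (simple) pole.
  P(1 + I/3) = 5/3 + 2*I ≠ 0, so z = 1 + I/3 is a (simple) pole.
  P(1/3 + I/2) = -17/12 + I ≠ 0, so z = 1/3 + I/2 is a (simple) pole.
  P(2/3 - 2*I) = -35/3 - 8*I ≠ 0, so z = 2/3 - 2*I is a (simple) pole.

Poles of f: {1/3 + I/2, 1/2, 2/3 - 2*I, 1 + I/3}

Final answer: {1/3 + I/2, 1/2, 2/3 - 2*I, 1 + I/3}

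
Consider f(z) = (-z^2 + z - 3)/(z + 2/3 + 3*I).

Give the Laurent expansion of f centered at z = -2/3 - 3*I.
Put w = z - (-2/3 - 3*I), i.e. z = w - 2/3 - 3*I. The denominator is w, so it suffices to rewrite the numerator in powers of w.

P(z) = -z^2 + z - 3
P(w - 2/3 - 3*I) = 44/9 - 7*I + (7/3 + 6*I)*w - w^2

Dividing each term by w:
  f = (44/9 - 7*I)/w + 7/3 + 6*I - w

Substituting back w = z + 2/3 + 3*I:
  f(z) = (44/9 - 7*I)/(z + 2/3 + 3*I) + 7/3 + 6*I - (z + 2/3 + 3*I)

The series is finite because the numerator is a polynomial; the negative powers form the principal part, and the coefficient of 1/(z + 2/3 + 3*I) gives Res(f, -2/3 - 3*I) = 44/9 - 7*I.

Final answer: (44/9 - 7*I)/(z + 2/3 + 3*I) + 7/3 + 6*I - (z + 2/3 + 3*I)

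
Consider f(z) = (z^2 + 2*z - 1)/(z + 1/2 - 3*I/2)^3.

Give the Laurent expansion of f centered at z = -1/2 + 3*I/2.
Put w = z - (-1/2 + 3*I/2), i.e. z = w - 1/2 + 3*I/2. The denominator is w^3, so it suffices to rewrite the numerator in powers of w.

P(z) = z^2 + 2*z - 1
P(w - 1/2 + 3*I/2) = -4 + 3*I/2 + (1 + 3*I)*w + w^2

Dividing each term by w^3:
  f = (-4 + 3*I/2)/w^3 + (1 + 3*I)/w^2 + 1/w

Substituting back w = z + 1/2 - 3*I/2:
  f(z) = (-4 + 3*I/2)/(z + 1/2 - 3*I/2)^3 + (1 + 3*I)/(z + 1/2 - 3*I/2)^2 + 1/(z + 1/2 - 3*I/2)

The series is finite because the numerator is a polynomial; the negative powers form the principal part, and the coefficient of 1/(z + 1/2 - 3*I/2) gives Res(f, -1/2 + 3*I/2) = 1.

Final answer: (-4 + 3*I/2)/(z + 1/2 - 3*I/2)^3 + (1 + 3*I)/(z + 1/2 - 3*I/2)^2 + 1/(z + 1/2 - 3*I/2)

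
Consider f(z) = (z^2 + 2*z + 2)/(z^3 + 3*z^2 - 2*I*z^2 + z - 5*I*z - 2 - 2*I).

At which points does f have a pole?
{-2, I}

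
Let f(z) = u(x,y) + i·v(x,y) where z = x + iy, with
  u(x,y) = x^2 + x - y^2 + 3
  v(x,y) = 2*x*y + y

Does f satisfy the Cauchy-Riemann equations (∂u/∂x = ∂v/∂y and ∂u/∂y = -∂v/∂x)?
∂u/∂x = 2*x + 1
∂v/∂y = 2*x + 1
∂u/∂y = -2*y
∂v/∂x = 2*y
∂u/∂x = ∂v/∂y and ∂u/∂y = -∂v/∂x hold identically; f is analytic.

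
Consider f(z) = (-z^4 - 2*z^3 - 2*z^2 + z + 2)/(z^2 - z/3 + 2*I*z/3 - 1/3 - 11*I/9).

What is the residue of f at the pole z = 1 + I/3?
-37/27 - 37*I/27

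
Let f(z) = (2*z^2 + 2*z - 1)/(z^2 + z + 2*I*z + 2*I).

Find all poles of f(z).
The singularities of f are the zeros of the denominator. Factoring,
  z^2 + z + 2*I*z + 2*I = (z + 1)*(z + 2*I)
so the candidates are z = -1, z = -2*I.

Check the numerator P(z) = 2*z^2 + 2*z - 1 at each one:
  P(-1) = -1 ≠ 0, so z = -1 is a (simple) pole.
  P(-2*I) = -9 - 4*I ≠ 0, so z = -2*I is a (simple) pole.

Poles of f: {-1, -2*I}

Final answer: {-1, -2*I}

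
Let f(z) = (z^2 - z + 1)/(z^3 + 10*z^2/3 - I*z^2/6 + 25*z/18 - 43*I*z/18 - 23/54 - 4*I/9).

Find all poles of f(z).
The singularities of f are the zeros of the denominator. Factoring,
  z^3 + 10*z^2/3 - I*z^2/6 + 25*z/18 - 43*I*z/18 - 23/54 - 4*I/9 = (z + 1/3 - I/2)*(z + 3 + 2*I/3)*(z - I/3)
so the candidates are z = -1/3 + I/2, z = -3 - 2*I/3, z = I/3.

Check the numerator P(z) = z^2 - z + 1 at each one:
  P(-1/3 + I/2) = 43/36 - 5*I/6 ≠ 0, so z = -1/3 + I/2 is a (simple) pole.
  P(-3 - 2*I/3) = 113/9 + 14*I/3 ≠ 0, so z = -3 - 2*I/3 is a (simple) pole.
  P(I/3) = 8/9 - I/3 ≠ 0, so z = I/3 is a (simple) pole.

Poles of f: {-3 - 2*I/3, -1/3 + I/2, I/3}

Final answer: {-3 - 2*I/3, -1/3 + I/2, I/3}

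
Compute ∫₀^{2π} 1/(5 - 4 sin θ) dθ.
Call the integral J. The integrand is 2π-periodic and we integrate over a full period, so shifting θ does not change the value (θ → θ + π/2 turns sin θ into cos θ; θ → θ + π flips the sign of the trig term). Hence
  J = ∫₀^{2π} dθ/(5 + 4 cos θ).
Put z = e^{iθ}: then cos θ = (z + 1/z)/2, dθ = dz/(iz), and z runs once counterclockwise around |z| = 1:
  J = ∮_{|z|=1} 1/(5 + 4*(z + 1/z)/2) · dz/(iz) = (2/i) ∮_{|z|=1} dz/(4*z^2 + 10*z + 4).
The roots of 4*z^2 + 10*z + 4 are z = (-5 ± sqrt(5^2 - 4^2))/4, with sqrt(9) = 3; their product is 1, so only z₊ = -1/2 lies inside the unit circle (z₋ = -2 lies outside).
z₊ is a simple zero of q(z) = 4*z^2 + 10*z + 4, so Res(1/q, z₊) = 1/q'(z₊) with q'(z) = 8*z + 10; and q'(z₊) = 4*(z₊ - z₋) = 6.
Therefore J = (2/i) · 2πi · 1/(6) = 2*pi/(3) = 2*pi/3

Final answer: 2*pi/3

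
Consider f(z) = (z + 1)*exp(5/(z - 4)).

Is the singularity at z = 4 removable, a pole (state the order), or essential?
Let u = z - 4. Then
  e^(5/u) = Σ_{k≥0} (5)^k/(k!·u^k) = 1 + 5/u + 25/(2*u^2) + 125/(6*u^3) + ...
which has infinitely many negative powers of u, so exp(5/(z - 4)) has an essential singularity at z = 4.
The extra factor z + 1 is a nonzero polynomial; if the product had at most a pole at z = 4, dividing by that polynomial would leave exp(5/(z - 4)) with at most a pole too — contradiction. (Equivalently, the product's Laurent series still has infinitely many negative powers.)
So the singularity is essential.

Final answer: essential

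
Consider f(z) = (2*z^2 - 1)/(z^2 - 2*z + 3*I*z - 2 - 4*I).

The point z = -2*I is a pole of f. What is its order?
1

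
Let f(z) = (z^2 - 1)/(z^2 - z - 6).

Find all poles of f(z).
The singularities of f are the zeros of the denominator. Factoring,
  z^2 - z - 6 = (z - 3)*(z + 2)
so the candidates are z = 3, z = -2.

Check the numerator P(z) = z^2 - 1 at each one:
  P(3) = 8 ≠ 0, so z = 3 is a (simple) pole.
  P(-2) = 3 ≠ 0, so z = -2 is a (simple) pole.

Poles of f: {-2, 3}

Final answer: {-2, 3}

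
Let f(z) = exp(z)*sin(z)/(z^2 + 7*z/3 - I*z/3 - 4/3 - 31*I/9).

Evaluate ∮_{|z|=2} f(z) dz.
By the residue theorem, ∮_C f(z) dz = 2πi · (sum of the residues of f at the poles inside |z| = 2).

The denominator factors as (z - 2/3 - I)*(z + 3 + 2*I/3), so the singularities of f are simple poles at z = 2/3 + I, z = -3 - 2*I/3.
  |2/3 + I|² = 13/9 < 4 = 2², so this pole is inside the contour.
  |-3 - 2*I/3|² = 85/9 > 4 = 2², so this pole is outside the contour.

With P(z) = exp(z)*sin(z) and Q(z) = z^2 + 7*z/3 - I*z/3 - 4/3 - 31*I/9, each pole is simple, so Res(f, z₀) = P(z₀)/Q'(z₀) with Q'(z) = 2*z + 7/3 - I/3.
  Res(f, 2/3 + I) = P(2/3 + I)/Q'(2/3 + I) = (exp(2/3 + I)*sin(2/3 + I))/(11/3 + 5*I/3) = (33/146 - 15*I/146)*exp(2/3 + I)*sin(2/3 + I)

∮_C f(z) dz = 2πi · ((33/146 - 15*I/146)*exp(2/3 + I)*sin(2/3 + I)) = pi*(15/73 + 33*I/73)*exp(2/3 + I)*sin(2/3 + I)

Final answer: pi*(15/73 + 33*I/73)*exp(2/3 + I)*sin(2/3 + I)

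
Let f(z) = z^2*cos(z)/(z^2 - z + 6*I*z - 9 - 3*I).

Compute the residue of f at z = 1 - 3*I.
(-8 - 6*I)*cos(1 - 3*I)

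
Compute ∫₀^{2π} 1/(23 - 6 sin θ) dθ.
2*sqrt(493)*pi/493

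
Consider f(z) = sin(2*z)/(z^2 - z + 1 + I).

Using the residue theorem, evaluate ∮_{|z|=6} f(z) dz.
By the residue theorem, ∮_C f(z) dz = 2πi · (sum of the residues of f at the poles inside |z| = 6).

The denominator factors as (z - I)*(z - 1 + I), so the singularities of f are simple poles at z = I, z = 1 - I.
  |I|² = 1 < 36 = 6², so this pole is inside the contour.
  |1 - I|² = 2 < 36 = 6², so this pole is inside the contour.

With P(z) = sin(2*z) and Q(z) = z^2 - z + 1 + I, each pole is simple, so Res(f, z₀) = P(z₀)/Q'(z₀) with Q'(z) = 2*z - 1.
  Res(f, I) = P(I)/Q'(I) = (I*sinh(2))/(-1 + 2*I) = (2/5 - I/5)*sinh(2)
  Res(f, 1 - I) = P(1 - I)/Q'(1 - I) = (sin(2 - 2*I))/(1 - 2*I) = (1/5 + 2*I/5)*sin(2 - 2*I)

Sum of residues inside C: (2/5 - I/5)*sinh(2) + (1/5 + 2*I/5)*sin(2 - 2*I)
∮_C f(z) dz = 2πi · ((2/5 - I/5)*sinh(2) + (1/5 + 2*I/5)*sin(2 - 2*I)) = pi*(-4/5 + 2*I/5)*sin(2 - 2*I) + pi*(2/5 + 4*I/5)*sinh(2)

Final answer: pi*(-4/5 + 2*I/5)*sin(2 - 2*I) + pi*(2/5 + 4*I/5)*sinh(2)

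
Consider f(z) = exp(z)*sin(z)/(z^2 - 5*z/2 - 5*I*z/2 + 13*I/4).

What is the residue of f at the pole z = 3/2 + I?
(1 + I)*exp(3/2 + I)*sin(3/2 + I)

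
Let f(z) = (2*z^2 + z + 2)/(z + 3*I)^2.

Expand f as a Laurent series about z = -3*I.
Put w = z - (-3*I), i.e. z = w - 3*I. The denominator is w^2, so it suffices to rewrite the numerator in powers of w.

P(z) = 2*z^2 + z + 2
P(w - 3*I) = -16 - 3*I + (1 - 12*I)*w + 2*w^2

Dividing each term by w^2:
  f = (-16 - 3*I)/w^2 + (1 - 12*I)/w + 2

Substituting back w = z + 3*I:
  f(z) = (-16 - 3*I)/(z + 3*I)^2 + (1 - 12*I)/(z + 3*I) + 2

The series is finite because the numerator is a polynomial; the negative powers form the principal part, and the coefficient of 1/(z + 3*I) gives Res(f, -3*I) = 1 - 12*I.

Final answer: (-16 - 3*I)/(z + 3*I)^2 + (1 - 12*I)/(z + 3*I) + 2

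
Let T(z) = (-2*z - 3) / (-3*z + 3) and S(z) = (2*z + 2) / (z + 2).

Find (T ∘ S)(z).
(T ∘ S)(z) = T(S(z)) = ((-2)*S(z) + (-3))/((-3)*S(z) + (3)). Multiply numerator and denominator by z + 2:
  numerator:   (-2)*(2*z + 2) + (-3)*(z + 2) = -7*z - 10
  denominator: (-3)*(2*z + 2) + (3)*(z + 2) = -3*z
(T ∘ S)(z) = (-7*z - 10)/(-3*z) = (7*z + 10)/(3*z)

Final answer: (7*z + 10)/(3*z)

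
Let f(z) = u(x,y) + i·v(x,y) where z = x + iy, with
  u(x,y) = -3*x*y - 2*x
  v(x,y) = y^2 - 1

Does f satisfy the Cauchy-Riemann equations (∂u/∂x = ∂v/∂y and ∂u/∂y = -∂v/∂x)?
∂u/∂x = -3*y - 2
∂v/∂y = 2*y
∂u/∂y = -3*x
∂v/∂x = 0
∂u/∂x ≠ ∂v/∂y and ∂u/∂y ≠ -∂v/∂x; the Cauchy-Riemann equations are not satisfied, so f is not analytic.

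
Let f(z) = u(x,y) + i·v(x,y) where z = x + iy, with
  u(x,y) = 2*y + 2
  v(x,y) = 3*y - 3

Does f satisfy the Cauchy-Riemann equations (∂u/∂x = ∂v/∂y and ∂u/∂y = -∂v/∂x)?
∂u/∂x = 0
∂v/∂y = 3
∂u/∂y = 2
∂v/∂x = 0
∂u/∂x ≠ ∂v/∂y and ∂u/∂y ≠ -∂v/∂x; the Cauchy-Riemann equations are not satisfied, so f is not analytic.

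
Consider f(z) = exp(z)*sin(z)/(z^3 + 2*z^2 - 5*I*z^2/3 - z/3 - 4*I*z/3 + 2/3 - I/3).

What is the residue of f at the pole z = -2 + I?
Write f(z) = P(z)/Q(z) with P(z) = exp(z)*sin(z) and Q(z) = z^3 + 2*z^2 - 5*I*z^2/3 - z/3 - 4*I*z/3 + 2/3 - I/3.
The denominator factors as Q(z) = (z + 2 - I)*(z + I/3)*(z - I), so z = -2 + I is a simple zero of Q and P is analytic there; z = -2 + I is therefore a simple pole and
  Res(f, z₀) = P(z₀)/Q'(z₀).

Q'(z) = 3*z^2 + 4*z - 10*I*z/3 - 1/3 - 4*I/3, so Q'(-2 + I) = 4 - 8*I/3.
P(-2 + I) = -exp(-2 + I)*sin(2 - I).

Res(f, -2 + I) = (-exp(-2 + I)*sin(2 - I))/(4 - 8*I/3) = (-9/52 - 3*I/26)*exp(-2 + I)*sin(2 - I)

Final answer: (-9/52 - 3*I/26)*exp(-2 + I)*sin(2 - I)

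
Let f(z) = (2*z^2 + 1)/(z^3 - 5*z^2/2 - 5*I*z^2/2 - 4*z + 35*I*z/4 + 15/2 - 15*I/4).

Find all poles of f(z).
The singularities of f are the zeros of the denominator. Factoring,
  z^3 - 5*z^2/2 - 5*I*z^2/2 - 4*z + 35*I*z/4 + 15/2 - 15*I/4 = (z - 3)*(z - 1 - I/2)*(z + 3/2 - 2*I)
so the candidates are z = 3, z = 1 + I/2, z = -3/2 + 2*I.

Check the numerator P(z) = 2*z^2 + 1 at each one:
  P(3) = 19 ≠ 0, so z = 3 is a (simple) pole.
  P(1 + I/2) = 5/2 + 2*I ≠ 0, so z = 1 + I/2 is a (simple) pole.
  P(-3/2 + 2*I) = -5/2 - 12*I ≠ 0, so z = -3/2 + 2*I is a (simple) pole.

Poles of f: {-3/2 + 2*I, 1 + I/2, 3}

Final answer: {-3/2 + 2*I, 1 + I/2, 3}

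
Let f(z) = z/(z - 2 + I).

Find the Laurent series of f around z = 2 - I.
(2 - I)/(z - 2 + I) + 1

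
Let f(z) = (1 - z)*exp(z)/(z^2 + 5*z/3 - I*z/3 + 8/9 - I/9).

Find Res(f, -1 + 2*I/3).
Write f(z) = P(z)/Q(z) with P(z) = (1 - z)*exp(z) and Q(z) = z^2 + 5*z/3 - I*z/3 + 8/9 - I/9.
The denominator factors as Q(z) = (z + 2/3 + I/3)*(z + 1 - 2*I/3), so z = -1 + 2*I/3 is a simple zero of Q and P is analytic there; z = -1 + 2*I/3 is therefore a simple pole and
  Res(f, z₀) = P(z₀)/Q'(z₀).

Q'(z) = 2*z + 5/3 - I/3, so Q'(-1 + 2*I/3) = -1/3 + I.
P(-1 + 2*I/3) = (2 - 2*I/3)*exp(-1 + 2*I/3).

Res(f, -1 + 2*I/3) = ((2 - 2*I/3)*exp(-1 + 2*I/3))/(-1/3 + I) = (-6/5 - 8*I/5)*exp(-1 + 2*I/3)

Final answer: (-6/5 - 8*I/5)*exp(-1 + 2*I/3)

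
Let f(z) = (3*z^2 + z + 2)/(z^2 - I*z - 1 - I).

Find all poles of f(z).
{-1, 1 + I}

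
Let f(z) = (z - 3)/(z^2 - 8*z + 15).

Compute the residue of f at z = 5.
Write f(z) = P(z)/Q(z) with P(z) = z - 3 and Q(z) = z^2 - 8*z + 15.
The denominator factors as Q(z) = (z - 5)*(z - 3), so z = 5 is a simple zero of Q and P is analytic there; z = 5 is therefore a simple pole and
  Res(f, z₀) = P(z₀)/Q'(z₀).

Q'(z) = 2*z - 8, so Q'(5) = 2.
P(5) = 2.

Res(f, 5) = (2)/(2) = 1

Final answer: 1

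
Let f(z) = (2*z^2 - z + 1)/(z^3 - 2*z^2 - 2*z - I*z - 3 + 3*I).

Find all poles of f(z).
{-1 - I, I, 3}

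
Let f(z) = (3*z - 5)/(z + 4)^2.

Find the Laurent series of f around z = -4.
Put w = z - (-4), i.e. z = w - 4. The denominator is w^2, so it suffices to rewrite the numerator in powers of w.

P(z) = 3*z - 5
P(w - 4) = -17 + 3*w

Dividing each term by w^2:
  f = -17/w^2 + 3/w

Substituting back w = z + 4:
  f(z) = -17/(z + 4)^2 + 3/(z + 4)

The series is finite because the numerator is a polynomial; the negative powers form the principal part, and the coefficient of 1/(z + 4) gives Res(f, -4) = 3.

Final answer: -17/(z + 4)^2 + 3/(z + 4)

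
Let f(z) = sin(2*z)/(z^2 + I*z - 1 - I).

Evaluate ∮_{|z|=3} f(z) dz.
By the residue theorem, ∮_C f(z) dz = 2πi · (sum of the residues of f at the poles inside |z| = 3).

The denominator factors as (z - 1)*(z + 1 + I), so the singularities of f are simple poles at z = 1, z = -1 - I.
  |1|² = 1 < 9 = 3², so this pole is inside the contour.
  |-1 - I|² = 2 < 9 = 3², so this pole is inside the contour.

With P(z) = sin(2*z) and Q(z) = z^2 + I*z - 1 - I, each pole is simple, so Res(f, z₀) = P(z₀)/Q'(z₀) with Q'(z) = 2*z + I.
  Res(f, 1) = P(1)/Q'(1) = (sin(2))/(2 + I) = (2/5 - I/5)*sin(2)
  Res(f, -1 - I) = P(-1 - I)/Q'(-1 - I) = (-sin(2 + 2*I))/(-2 - I) = (2/5 - I/5)*sin(2 + 2*I)

Sum of residues inside C: (2/5 - I/5)*sin(2 + 2*I) + (2/5 - I/5)*sin(2)
∮_C f(z) dz = 2πi · ((2/5 - I/5)*sin(2 + 2*I) + (2/5 - I/5)*sin(2)) = pi*(2/5 + 4*I/5)*sin(2) + pi*(2/5 + 4*I/5)*sin(2 + 2*I)

Final answer: pi*(2/5 + 4*I/5)*sin(2) + pi*(2/5 + 4*I/5)*sin(2 + 2*I)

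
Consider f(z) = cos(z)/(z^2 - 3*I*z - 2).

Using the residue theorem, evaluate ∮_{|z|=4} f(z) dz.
-2*pi*cosh(1) + 2*pi*cosh(2)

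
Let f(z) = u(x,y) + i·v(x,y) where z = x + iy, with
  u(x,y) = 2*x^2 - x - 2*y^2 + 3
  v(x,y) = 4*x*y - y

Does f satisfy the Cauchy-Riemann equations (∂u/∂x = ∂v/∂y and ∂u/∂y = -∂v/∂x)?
∂u/∂x = 4*x - 1
∂v/∂y = 4*x - 1
∂u/∂y = -4*y
∂v/∂x = 4*y
∂u/∂x = ∂v/∂y and ∂u/∂y = -∂v/∂x hold identically; f is analytic.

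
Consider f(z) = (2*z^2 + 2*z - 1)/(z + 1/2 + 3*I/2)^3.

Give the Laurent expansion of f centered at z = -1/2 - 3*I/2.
-6/(z + 1/2 + 3*I/2)^3 - 6*I/(z + 1/2 + 3*I/2)^2 + 2/(z + 1/2 + 3*I/2)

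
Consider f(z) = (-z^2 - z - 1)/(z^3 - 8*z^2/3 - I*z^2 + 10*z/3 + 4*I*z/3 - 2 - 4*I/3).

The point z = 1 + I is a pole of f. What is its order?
Factor the denominator:
  z^3 - 8*z^2/3 - I*z^2 + 10*z/3 + 4*I*z/3 - 2 - 4*I/3 = (z - 1 - I)^2*(z - 2/3 + I)

The numerator P(z) = -z^2 - z - 1 has P(1 + I) = -2 - 3*I ≠ 0, so no factor of (z - 1 - I) cancels.
Near z = 1 + I we can therefore write f(z) = g(z)/(z - 1 - I)^2 with g analytic at 1 + I and g(1 + I) ≠ 0 (g is the numerator divided by the remaining denominator factors).

Hence z = 1 + I is a pole of order 2.

Final answer: 2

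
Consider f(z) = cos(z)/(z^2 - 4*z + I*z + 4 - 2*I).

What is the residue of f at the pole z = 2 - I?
I*cos(2 - I)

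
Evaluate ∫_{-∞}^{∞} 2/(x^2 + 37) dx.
Let f(z) = 2/(z^2 + 37). The denominator has no real zeros and deg Q - deg P = 2 ≥ 2, so the integral of f over the upper semicircle |z| = R tends to 0 as R → ∞. Closing the contour in the upper half-plane,
  ∫_{-∞}^{∞} f(x) dx = 2πi · Σ Res(f, z_k)  over the poles with Im z_k > 0.

Zeros of the denominator: z^2 + 37 = 0 gives z = ±sqrt(37)*I.
Upper half-plane: z = sqrt(37)*I (simple).

Each pole is a simple zero of Q(z) = z^2 + 37, so Res(f, z₀) = P(z₀)/Q'(z₀) with P(z) = 2, Q'(z) = 2*z:
  Res(f, sqrt(37)*I) = (2)/(2*sqrt(37)*I) = -sqrt(37)*I/37

∫_{-∞}^{∞} f(x) dx = 2πi · (-sqrt(37)*I/37) = 2*sqrt(37)*pi/37

Final answer: 2*sqrt(37)*pi/37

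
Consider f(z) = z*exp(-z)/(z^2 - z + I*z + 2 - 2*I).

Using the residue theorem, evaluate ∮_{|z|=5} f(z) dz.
By the residue theorem, ∮_C f(z) dz = 2πi · (sum of the residues of f at the poles inside |z| = 5).

The denominator factors as (z + 2*I)*(z - 1 - I), so the singularities of f are simple poles at z = -2*I, z = 1 + I.
  |-2*I|² = 4 < 25 = 5², so this pole is inside the contour.
  |1 + I|² = 2 < 25 = 5², so this pole is inside the contour.

With P(z) = z*exp(-z) and Q(z) = z^2 - z + I*z + 2 - 2*I, each pole is simple, so Res(f, z₀) = P(z₀)/Q'(z₀) with Q'(z) = 2*z - 1 + I.
  Res(f, -2*I) = P(-2*I)/Q'(-2*I) = (-2*I*exp(2*I))/(-1 - 3*I) = (3/5 + I/5)*exp(2*I)
  Res(f, 1 + I) = P(1 + I)/Q'(1 + I) = ((1 + I)*exp(-1 - I))/(1 + 3*I) = (2/5 - I/5)*exp(-1 - I)

Sum of residues inside C: (2/5 - I/5)*exp(-1 - I) + (3/5 + I/5)*exp(2*I)
∮_C f(z) dz = 2πi · ((2/5 - I/5)*exp(-1 - I) + (3/5 + I/5)*exp(2*I)) = pi*(-2/5 + 6*I/5)*exp(2*I) + pi*(2/5 + 4*I/5)*exp(-1 - I)

Final answer: pi*(-2/5 + 6*I/5)*exp(2*I) + pi*(2/5 + 4*I/5)*exp(-1 - I)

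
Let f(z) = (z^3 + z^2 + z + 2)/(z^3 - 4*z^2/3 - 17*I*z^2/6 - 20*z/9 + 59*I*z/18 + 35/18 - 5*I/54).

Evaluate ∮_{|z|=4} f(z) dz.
By the residue theorem, ∮_C f(z) dz = 2πi · (sum of the residues of f at the poles inside |z| = 4).

The denominator factors as (z + 1/3 - 3*I/2)*(z - 1 - I/3)*(z - 2/3 - I), so the singularities of f are simple poles at z = -1/3 + 3*I/2, z = 1 + I/3, z = 2/3 + I.
  |-1/3 + 3*I/2|² = 85/36 < 16 = 4², so this pole is inside the contour.
  |1 + I/3|² = 10/9 < 16 = 4², so this pole is inside the contour.
  |2/3 + I|² = 13/9 < 16 = 4², so this pole is inside the contour.

With P(z) = z^3 + z^2 + z + 2 and Q(z) = z^3 - 4*z^2/3 - 17*I*z^2/6 - 20*z/9 + 59*I*z/18 + 35/18 - 5*I/54, each pole is simple, so Res(f, z₀) = P(z₀)/Q'(z₀) with Q'(z) = 3*z^2 - 8*z/3 - 17*I*z/3 - 20/9 + 59*I/18.
  Res(f, -1/3 + 3*I/2) = P(-1/3 + 3*I/2)/Q'(-1/3 + 3*I/2) = (47/27 - 19*I/8)/(3/4 - 11*I/6) = 163/113 + 731*I/2034
  Res(f, 1 + I/3) = P(1 + I/3)/Q'(1 + I/3) = (41/9 + 53*I/27)/(-1/3 - 23*I/18) = -3914/1695 + 1674*I/565
  Res(f, 2/3 + I) = P(2/3 + I)/Q'(2/3 + I) = (11/27 + 8*I/3)/(5*I/6) = 16/5 - 22*I/45

Sum of residues inside C: 7/3 + 17*I/6
∮_C f(z) dz = 2πi · (7/3 + 17*I/6) = pi*(-17/3 + 14*I/3)

Final answer: pi*(-17/3 + 14*I/3)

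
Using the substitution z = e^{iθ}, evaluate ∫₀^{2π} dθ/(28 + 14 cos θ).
Let J = ∫₀^{2π} dθ/(28 + 14 cos θ).
Put z = e^{iθ}: then cos θ = (z + 1/z)/2, dθ = dz/(iz), and z runs once counterclockwise around |z| = 1:
  J = ∮_{|z|=1} 1/(28 + 14*(z + 1/z)/2) · dz/(iz) = (2/i) ∮_{|z|=1} dz/(14*z^2 + 56*z + 14).
The roots of 14*z^2 + 56*z + 14 are z = (-28 ± sqrt(28^2 - 14^2))/14, with sqrt(588) = 14*sqrt(3); their product is 1, so only z₊ = -2 + sqrt(3) lies inside the unit circle (z₋ = -2 - sqrt(3) lies outside).
z₊ is a simple zero of q(z) = 14*z^2 + 56*z + 14, so Res(1/q, z₊) = 1/q'(z₊) with q'(z) = 28*z + 56; and q'(z₊) = 14*(z₊ - z₋) = 28*sqrt(3).
Therefore J = (2/i) · 2πi · 1/(28*sqrt(3)) = 2*pi/(14*sqrt(3)) = sqrt(3)*pi/21

Final answer: sqrt(3)*pi/21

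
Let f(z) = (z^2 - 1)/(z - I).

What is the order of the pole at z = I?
Factor the denominator:
  z - I = (z - I)

The numerator P(z) = z^2 - 1 has P(I) = -2 ≠ 0, so no factor of (z - I) cancels.
Near z = I we can therefore write f(z) = g(z)/(z - I) with g analytic at I and g(I) ≠ 0 (g is just the numerator).

Hence z = I is a pole of order 1.

Final answer: 1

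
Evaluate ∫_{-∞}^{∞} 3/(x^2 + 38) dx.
Let f(z) = 3/(z^2 + 38). The denominator has no real zeros and deg Q - deg P = 2 ≥ 2, so the integral of f over the upper semicircle |z| = R tends to 0 as R → ∞. Closing the contour in the upper half-plane,
  ∫_{-∞}^{∞} f(x) dx = 2πi · Σ Res(f, z_k)  over the poles with Im z_k > 0.

Zeros of the denominator: z^2 + 38 = 0 gives z = ±sqrt(38)*I.
Upper half-plane: z = sqrt(38)*I (simple).

Each pole is a simple zero of Q(z) = z^2 + 38, so Res(f, z₀) = P(z₀)/Q'(z₀) with P(z) = 3, Q'(z) = 2*z:
  Res(f, sqrt(38)*I) = (3)/(2*sqrt(38)*I) = -3*sqrt(38)*I/76

∫_{-∞}^{∞} f(x) dx = 2πi · (-3*sqrt(38)*I/76) = 3*sqrt(38)*pi/38

Final answer: 3*sqrt(38)*pi/38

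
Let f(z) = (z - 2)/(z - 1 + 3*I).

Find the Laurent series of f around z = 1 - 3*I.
Put w = z - (1 - 3*I), i.e. z = w + 1 - 3*I. The denominator is w, so it suffices to rewrite the numerator in powers of w.

P(z) = z - 2
P(w + 1 - 3*I) = -1 - 3*I + w

Dividing each term by w:
  f = (-1 - 3*I)/w + 1

Substituting back w = z - 1 + 3*I:
  f(z) = (-1 - 3*I)/(z - 1 + 3*I) + 1

The series is finite because the numerator is a polynomial; the negative powers form the principal part, and the coefficient of 1/(z - 1 + 3*I) gives Res(f, 1 - 3*I) = -1 - 3*I.

Final answer: (-1 - 3*I)/(z - 1 + 3*I) + 1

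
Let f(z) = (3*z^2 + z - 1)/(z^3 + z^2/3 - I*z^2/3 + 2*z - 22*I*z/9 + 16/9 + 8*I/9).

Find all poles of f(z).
The singularities of f are the zeros of the denominator. Factoring,
  z^3 + z^2/3 - I*z^2/3 + 2*z - 22*I*z/9 + 16/9 + 8*I/9 = (z - 2/3 - 2*I)*(z + 2*I/3)*(z + 1 + I)
so the candidates are z = 2/3 + 2*I, z = -2*I/3, z = -1 - I.

Check the numerator P(z) = 3*z^2 + z - 1 at each one:
  P(2/3 + 2*I) = -11 + 10*I ≠ 0, so z = 2/3 + 2*I is a (simple) pole.
  P(-2*I/3) = -7/3 - 2*I/3 ≠ 0, so z = -2*I/3 is a (simple) pole.
  P(-1 - I) = -2 + 5*I ≠ 0, so z = -1 - I is a (simple) pole.

Poles of f: {-1 - I, -2*I/3, 2/3 + 2*I}

Final answer: {-1 - I, -2*I/3, 2/3 + 2*I}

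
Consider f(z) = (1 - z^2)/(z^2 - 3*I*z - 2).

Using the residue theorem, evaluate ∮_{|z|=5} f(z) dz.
6*pi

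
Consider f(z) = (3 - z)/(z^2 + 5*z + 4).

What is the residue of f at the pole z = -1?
Write f(z) = P(z)/Q(z) with P(z) = 3 - z and Q(z) = z^2 + 5*z + 4.
The denominator factors as Q(z) = (z + 1)*(z + 4), so z = -1 is a simple zero of Q and P is analytic there; z = -1 is therefore a simple pole and
  Res(f, z₀) = P(z₀)/Q'(z₀).

Q'(z) = 2*z + 5, so Q'(-1) = 3.
P(-1) = 4.

Res(f, -1) = (4)/(3) = 4/3

Final answer: 4/3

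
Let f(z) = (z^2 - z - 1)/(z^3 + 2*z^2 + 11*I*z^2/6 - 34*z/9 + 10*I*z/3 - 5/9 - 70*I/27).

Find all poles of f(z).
The singularities of f are the zeros of the denominator. Factoring,
  z^3 + 2*z^2 + 11*I*z^2/6 - 34*z/9 + 10*I*z/3 - 5/9 - 70*I/27 = (z - 1/3 + I)*(z - 2/3 + I/2)*(z + 3 + I/3)
so the candidates are z = 1/3 - I, z = 2/3 - I/2, z = -3 - I/3.

Check the numerator P(z) = z^2 - z - 1 at each one:
  P(1/3 - I) = -20/9 + I/3 ≠ 0, so z = 1/3 - I is a (simple) pole.
  P(2/3 - I/2) = -53/36 - I/6 ≠ 0, so z = 2/3 - I/2 is a (simple) pole.
  P(-3 - I/3) = 98/9 + 7*I/3 ≠ 0, so z = -3 - I/3 is a (simple) pole.

Poles of f: {-3 - I/3, 1/3 - I, 2/3 - I/2}

Final answer: {-3 - I/3, 1/3 - I, 2/3 - I/2}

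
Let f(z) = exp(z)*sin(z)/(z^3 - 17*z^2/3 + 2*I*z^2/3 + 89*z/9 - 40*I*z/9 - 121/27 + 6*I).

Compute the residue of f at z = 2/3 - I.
Write f(z) = P(z)/Q(z) with P(z) = exp(z)*sin(z) and Q(z) = z^3 - 17*z^2/3 + 2*I*z^2/3 + 89*z/9 - 40*I*z/9 - 121/27 + 6*I.
The denominator factors as Q(z) = (z - 2/3 + I)*(z - 2 + I/3)*(z - 3 - 2*I/3), so z = 2/3 - I is a simple zero of Q and P is analytic there; z = 2/3 - I is therefore a simple pole and
  Res(f, z₀) = P(z₀)/Q'(z₀).

Q'(z) = 3*z^2 - 34*z/3 + 4*I*z/3 + 89/9 - 40*I/9, so Q'(2/3 - I) = 2 + 34*I/9.
P(2/3 - I) = exp(2/3 - I)*sin(2/3 - I).

Res(f, 2/3 - I) = (exp(2/3 - I)*sin(2/3 - I))/(2 + 34*I/9) = (81/740 - 153*I/740)*exp(2/3 - I)*sin(2/3 - I)

Final answer: (81/740 - 153*I/740)*exp(2/3 - I)*sin(2/3 - I)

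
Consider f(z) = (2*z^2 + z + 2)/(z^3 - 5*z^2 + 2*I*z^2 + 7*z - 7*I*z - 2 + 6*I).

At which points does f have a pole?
The singularities of f are the zeros of the denominator. Factoring,
  z^3 - 5*z^2 + 2*I*z^2 + 7*z - 7*I*z - 2 + 6*I = (z - 2 + I)*(z - 2)*(z - 1 + I)
so the candidates are z = 2 - I, z = 2, z = 1 - I.

Check the numerator P(z) = 2*z^2 + z + 2 at each one:
  P(2 - I) = 10 - 9*I ≠ 0, so z = 2 - I is a (simple) pole.
  P(2) = 12 ≠ 0, so z = 2 is a (simple) pole.
  P(1 - I) = 3 - 5*I ≠ 0, so z = 1 - I is a (simple) pole.

Poles of f: {1 - I, 2 - I, 2}

Final answer: {1 - I, 2 - I, 2}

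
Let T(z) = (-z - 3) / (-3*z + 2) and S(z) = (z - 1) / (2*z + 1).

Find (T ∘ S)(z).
(T ∘ S)(z) = T(S(z)) = ((-1)*S(z) + (-3))/((-3)*S(z) + (2)). Multiply numerator and denominator by 2*z + 1:
  numerator:   (-1)*(z - 1) + (-3)*(2*z + 1) = -7*z - 2
  denominator: (-3)*(z - 1) + (2)*(2*z + 1) = z + 5
(T ∘ S)(z) = (-7*z - 2)/(z + 5)

Final answer: (-7*z - 2)/(z + 5)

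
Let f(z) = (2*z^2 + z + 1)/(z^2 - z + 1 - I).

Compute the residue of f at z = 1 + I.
12/5 + I/5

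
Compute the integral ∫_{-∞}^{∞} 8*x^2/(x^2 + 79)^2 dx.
Let f(z) = 8*z^2/(z^2 + 79)^2. The denominator has no real zeros and deg Q - deg P = 2 ≥ 2, so the integral of f over the upper semicircle |z| = R tends to 0 as R → ∞. Closing the contour in the upper half-plane,
  ∫_{-∞}^{∞} f(x) dx = 2πi · Σ Res(f, z_k)  over the poles with Im z_k > 0.

Zeros of the denominator: z^2 + 79 = 0 gives z = ±sqrt(79)*I.
Upper half-plane: z = sqrt(79)*I (a pole of order 2).

Write f(z) = g(z)/(z - sqrt(79)*I)^2 with g(z) = 8*z^2/(z + sqrt(79)*I)^2. For a double pole, Res(f, z₀) = g'(z₀):
  g'(z) = 16*sqrt(79)*I*z/(z + sqrt(79)*I)^3
  Res(f, sqrt(79)*I) = g'(sqrt(79)*I) = -2*sqrt(79)*I/79

∫_{-∞}^{∞} f(x) dx = 2πi · (-2*sqrt(79)*I/79) = 4*sqrt(79)*pi/79

Final answer: 4*sqrt(79)*pi/79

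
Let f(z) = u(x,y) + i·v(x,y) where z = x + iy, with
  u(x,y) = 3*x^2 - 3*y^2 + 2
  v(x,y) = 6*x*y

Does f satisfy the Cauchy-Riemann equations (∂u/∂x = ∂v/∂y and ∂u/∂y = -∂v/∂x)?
∂u/∂x = 6*x
∂v/∂y = 6*x
∂u/∂y = -6*y
∂v/∂x = 6*y
∂u/∂x = ∂v/∂y and ∂u/∂y = -∂v/∂x hold identically; f is analytic.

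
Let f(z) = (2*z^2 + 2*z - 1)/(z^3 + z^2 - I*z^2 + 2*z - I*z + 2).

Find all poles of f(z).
{-1, -I, 2*I}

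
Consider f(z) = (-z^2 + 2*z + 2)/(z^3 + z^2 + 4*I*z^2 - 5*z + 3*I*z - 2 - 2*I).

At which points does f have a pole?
The singularities of f are the zeros of the denominator. Factoring,
  z^3 + z^2 + 4*I*z^2 - 5*z + 3*I*z - 2 - 2*I = (z + I)*(z + 2*I)*(z + 1 + I)
so the candidates are z = -I, z = -2*I, z = -1 - I.

Check the numerator P(z) = -z^2 + 2*z + 2 at each one:
  P(-I) = 3 - 2*I ≠ 0, so z = -I is a (simple) pole.
  P(-2*I) = 6 - 4*I ≠ 0, so z = -2*I is a (simple) pole.
  P(-1 - I) = -4*I ≠ 0, so z = -1 - I is a (simple) pole.

Poles of f: {-1 - I, -2*I, -I}

Final answer: {-1 - I, -2*I, -I}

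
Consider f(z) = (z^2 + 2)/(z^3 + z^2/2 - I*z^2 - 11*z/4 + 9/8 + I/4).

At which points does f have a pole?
The singularities of f are the zeros of the denominator. Factoring,
  z^3 + z^2/2 - I*z^2 - 11*z/4 + 9/8 + I/4 = (z + 2 - I/2)*(z - 1 - I/2)*(z - 1/2)
so the candidates are z = -2 + I/2, z = 1 + I/2, z = 1/2.

Check the numerator P(z) = z^2 + 2 at each one:
  P(-2 + I/2) = 23/4 - 2*I ≠ 0, so z = -2 + I/2 is a (simple) pole.
  P(1 + I/2) = 11/4 + I ≠ 0, so z = 1 + I/2 is a (simple) pole.
  P(1/2) = 9/4 ≠ 0, so z = 1/2 is a (simple) pole.

Poles of f: {-2 + I/2, 1/2, 1 + I/2}

Final answer: {-2 + I/2, 1/2, 1 + I/2}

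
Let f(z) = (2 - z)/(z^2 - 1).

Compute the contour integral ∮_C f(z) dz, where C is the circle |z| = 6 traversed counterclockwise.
-2*I*pi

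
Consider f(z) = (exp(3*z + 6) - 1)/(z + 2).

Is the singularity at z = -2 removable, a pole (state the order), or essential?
removable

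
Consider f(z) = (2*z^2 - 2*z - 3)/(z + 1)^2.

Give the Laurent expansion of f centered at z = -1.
Put w = z - (-1), i.e. z = w - 1. The denominator is w^2, so it suffices to rewrite the numerator in powers of w.

P(z) = 2*z^2 - 2*z - 3
P(w - 1) = 1 - 6*w + 2*w^2

Dividing each term by w^2:
  f = 1/w^2 - 6/w + 2

Substituting back w = z + 1:
  f(z) = 1/(z + 1)^2 - 6/(z + 1) + 2

The series is finite because the numerator is a polynomial; the negative powers form the principal part, and the coefficient of 1/(z + 1) gives Res(f, -1) = -6.

Final answer: 1/(z + 1)^2 - 6/(z + 1) + 2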